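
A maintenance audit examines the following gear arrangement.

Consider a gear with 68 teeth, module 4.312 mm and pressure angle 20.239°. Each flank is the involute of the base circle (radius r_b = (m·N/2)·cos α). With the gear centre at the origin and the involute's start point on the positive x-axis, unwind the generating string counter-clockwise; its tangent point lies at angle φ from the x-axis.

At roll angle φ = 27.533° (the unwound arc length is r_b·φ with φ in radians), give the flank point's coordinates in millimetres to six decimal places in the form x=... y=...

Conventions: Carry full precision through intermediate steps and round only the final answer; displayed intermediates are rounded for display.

x=152.533144 y=4.971521

topology: single-mesh involute geometry — m = 4.312, N = 68
pitch radius r_p = m·N/2 = 4.312·68/2 = 146.608000
base radius r_b = r_p·cos α = 146.608000·cos 20.239° = 137.556095
roll angle φ = 27.533° = 0.48054150 rad
x = r_b·(cos φ + φ·sin φ) = 152.533144
y = r_b·(sin φ − φ·cos φ) = 4.971521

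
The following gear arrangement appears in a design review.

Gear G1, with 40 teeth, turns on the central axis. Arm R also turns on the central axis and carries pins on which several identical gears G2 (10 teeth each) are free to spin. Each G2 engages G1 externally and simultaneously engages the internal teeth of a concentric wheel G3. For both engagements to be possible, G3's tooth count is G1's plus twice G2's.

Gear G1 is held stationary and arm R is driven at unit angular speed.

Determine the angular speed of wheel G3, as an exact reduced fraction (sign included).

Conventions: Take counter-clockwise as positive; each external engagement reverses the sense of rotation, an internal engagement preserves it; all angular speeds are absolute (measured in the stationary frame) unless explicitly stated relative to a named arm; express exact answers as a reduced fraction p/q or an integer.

5/3

topology: planetary set — G1 40T / G2 10T / G3 60T, arm = carrier (Willis)
ring teeth: 40 + 2·10 = 60
40(ω_sun−ω_arm) = −60(ω_ring−ω_arm),  ω_sun = 0, ω_arm = 1
ω_ring = 1 − (40/60)(0−1) = 5/3
exact speed ratio = 5/3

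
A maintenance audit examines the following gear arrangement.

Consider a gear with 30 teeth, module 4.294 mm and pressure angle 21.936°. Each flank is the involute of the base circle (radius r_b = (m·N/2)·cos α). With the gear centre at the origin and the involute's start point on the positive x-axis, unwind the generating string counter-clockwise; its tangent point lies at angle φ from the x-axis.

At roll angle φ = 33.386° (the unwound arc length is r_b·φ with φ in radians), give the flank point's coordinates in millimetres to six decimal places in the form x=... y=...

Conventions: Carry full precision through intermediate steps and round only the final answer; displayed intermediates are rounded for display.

single-mesh involute tooth geometry (30T wheel at module 4.294)
pitch radius r_p = m·N/2 = 4.294·30/2 = 64.410000
base radius r_b = r_p·cos α = 64.410000·cos 21.936° = 59.746827
roll angle φ = 33.386° = 0.58269562 rad
x = r_b·(cos φ + φ·sin φ) = 69.044997
y = r_b·(sin φ − φ·cos φ) = 3.808034

x=69.044997 y=3.808034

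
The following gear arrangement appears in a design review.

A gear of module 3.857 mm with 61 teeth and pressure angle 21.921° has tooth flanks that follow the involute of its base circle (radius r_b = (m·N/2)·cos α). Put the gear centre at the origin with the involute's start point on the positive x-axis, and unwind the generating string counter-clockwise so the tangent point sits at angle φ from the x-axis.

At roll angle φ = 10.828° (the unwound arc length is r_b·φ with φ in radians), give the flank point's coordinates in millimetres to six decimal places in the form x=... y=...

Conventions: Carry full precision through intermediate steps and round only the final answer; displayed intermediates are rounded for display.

topology: single-mesh involute geometry — m = 3.857, N = 61
pitch radius r_p = m·N/2 = 3.857·61/2 = 117.638500
base radius r_b = r_p·cos α = 117.638500·cos 21.921° = 109.133176
roll angle φ = 10.828° = 0.18898425 rad
x = r_b·(cos φ + φ·sin φ) = 111.064658
y = r_b·(sin φ − φ·cos φ) = 0.244659

x=111.064658 y=0.244659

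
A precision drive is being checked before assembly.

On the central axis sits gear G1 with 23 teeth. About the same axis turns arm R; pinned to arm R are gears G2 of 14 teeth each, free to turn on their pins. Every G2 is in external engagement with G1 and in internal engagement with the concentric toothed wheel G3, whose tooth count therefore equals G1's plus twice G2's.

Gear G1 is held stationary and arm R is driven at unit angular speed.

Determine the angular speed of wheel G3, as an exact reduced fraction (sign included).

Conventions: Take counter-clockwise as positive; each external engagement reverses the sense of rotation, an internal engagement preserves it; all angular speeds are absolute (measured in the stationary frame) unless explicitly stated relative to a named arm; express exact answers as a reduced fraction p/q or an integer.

74/51

planetary set (23T centre, 14T on arm, 51T internal) — Willis relation
ring teeth: 23 + 2·14 = 51
23(ω_sun−ω_arm) = −51(ω_ring−ω_arm),  ω_sun = 0, ω_arm = 1
ω_ring = 1 − (23/51)(0−1) = 74/51
exact speed ratio = 74/51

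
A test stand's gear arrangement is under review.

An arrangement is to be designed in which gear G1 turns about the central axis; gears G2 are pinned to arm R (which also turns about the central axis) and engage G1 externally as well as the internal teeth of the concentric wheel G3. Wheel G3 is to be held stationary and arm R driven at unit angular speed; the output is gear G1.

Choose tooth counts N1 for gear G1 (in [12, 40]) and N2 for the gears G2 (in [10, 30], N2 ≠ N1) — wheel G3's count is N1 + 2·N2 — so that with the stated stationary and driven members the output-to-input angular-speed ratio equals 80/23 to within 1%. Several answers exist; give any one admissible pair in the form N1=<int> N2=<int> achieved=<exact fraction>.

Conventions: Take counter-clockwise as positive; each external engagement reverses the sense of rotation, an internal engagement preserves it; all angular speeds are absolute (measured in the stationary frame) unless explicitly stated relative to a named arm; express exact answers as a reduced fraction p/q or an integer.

topology: planetary set — design target 80/23, arm = carrier (Willis)
Willis with ω_ring = 0: ω_sun/ω_arm = (N1+N3)/N1; set equal to 80/23  ⇒  N3/N1 = 80/23 − 1 = 57/23
N3 = N1 + 2·N2  ⇒  N2/N1 = (N3/N1 − 1)/2 = (57/23 − 1)/2 = 17/23
smallest multiple with N1 ≥ 12 and N2 ≥ 10: k = 1  ⇒  N1 = 1·23 = 23, N2 = 1·17 = 17 (N1 ≤ 40, N2 ≤ 30, N2 ≠ N1 ✓), N3 = 23 + 2·17 = 57
check: (N1+N3)/N1 with N1 = 23, N3 = 57 gives 80/23; |achieved − target| = 0 ≤ 4/115 ✓

N1=23 N2=17 achieved=80/23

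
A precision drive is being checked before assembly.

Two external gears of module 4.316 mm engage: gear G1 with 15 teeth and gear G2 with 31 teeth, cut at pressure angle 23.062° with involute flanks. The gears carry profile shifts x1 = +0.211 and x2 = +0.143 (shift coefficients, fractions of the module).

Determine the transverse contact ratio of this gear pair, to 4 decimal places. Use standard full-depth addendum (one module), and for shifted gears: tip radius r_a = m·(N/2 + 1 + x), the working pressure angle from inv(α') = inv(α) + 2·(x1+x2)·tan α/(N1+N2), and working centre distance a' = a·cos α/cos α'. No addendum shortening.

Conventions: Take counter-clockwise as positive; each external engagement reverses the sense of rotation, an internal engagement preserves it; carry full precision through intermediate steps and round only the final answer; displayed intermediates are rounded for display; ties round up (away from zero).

class = single-mesh tooth geometry [involute pair 15T × 31T, m = 4.316]
base radii: r_b1 = 29.783038, r_b2 = 61.551612
tip radii: r_a1 = 37.596676, r_a2 = 71.831188
inv(α') = inv(23.062°) + 2·(+0.211+0.143)·tan α/(15+31) = 0.02979753  ⇒  α' = 24.95305°
a' = a·cos α / cos α' = 99.2680·cos 23.062°/cos 24.95305° = 100.738175
action lengths: √(r_a1²−r_b1²) = 22.945167, √(r_a2²−r_b2²) = 37.028618
base pitch p_b = π·m·cos α = 12.475490
CR = (22.945167 + 37.028618 − 100.738175·sin 24.95305°)/12.475490 = 1.400733
contact ratio ≈ 1.4007

1.4007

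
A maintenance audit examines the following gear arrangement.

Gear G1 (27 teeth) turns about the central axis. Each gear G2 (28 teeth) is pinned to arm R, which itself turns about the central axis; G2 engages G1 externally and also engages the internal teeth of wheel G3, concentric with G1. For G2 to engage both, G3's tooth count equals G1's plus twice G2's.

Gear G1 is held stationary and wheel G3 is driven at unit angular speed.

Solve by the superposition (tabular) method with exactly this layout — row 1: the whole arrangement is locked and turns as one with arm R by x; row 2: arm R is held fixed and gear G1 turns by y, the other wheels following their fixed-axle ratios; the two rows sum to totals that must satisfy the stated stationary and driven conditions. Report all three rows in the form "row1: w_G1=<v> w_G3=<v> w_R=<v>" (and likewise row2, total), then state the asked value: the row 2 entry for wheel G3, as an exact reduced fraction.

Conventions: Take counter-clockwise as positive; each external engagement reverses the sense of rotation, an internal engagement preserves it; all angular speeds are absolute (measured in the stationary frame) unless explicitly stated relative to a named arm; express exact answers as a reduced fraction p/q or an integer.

row1: w_G1=83/110 w_G3=83/110 w_R=83/110
row2: w_G1=-83/110 w_G3=27/110 w_R=0
total: w_G1=0 w_G3=1 w_R=83/110
asked value: 27/110

class = planetary set [G3 = 27+2·28 = 83; Willis about the carrier]
row 1 — lock + rotate with arm: ω_sun = ω_ring = ω_arm = x
row 2 (arm held, sun turns y): ω_ring = −(27/83)·y, ω_arm = 0
boundary: total ω_sun = x + y = 0 and total ω_ring = x − (27/83)·y = 1  ⇒  y = -83/110, x = 83/110
row 2 ring = −(27/83)·(-83/110) = 27/110
totals (row 1 + row 2): sun 83/110 + (-83/110) = 0, ring 83/110 + 27/110 = 1, arm 83/110 + 0 = 83/110
asked cell (row2, ring) = 27/110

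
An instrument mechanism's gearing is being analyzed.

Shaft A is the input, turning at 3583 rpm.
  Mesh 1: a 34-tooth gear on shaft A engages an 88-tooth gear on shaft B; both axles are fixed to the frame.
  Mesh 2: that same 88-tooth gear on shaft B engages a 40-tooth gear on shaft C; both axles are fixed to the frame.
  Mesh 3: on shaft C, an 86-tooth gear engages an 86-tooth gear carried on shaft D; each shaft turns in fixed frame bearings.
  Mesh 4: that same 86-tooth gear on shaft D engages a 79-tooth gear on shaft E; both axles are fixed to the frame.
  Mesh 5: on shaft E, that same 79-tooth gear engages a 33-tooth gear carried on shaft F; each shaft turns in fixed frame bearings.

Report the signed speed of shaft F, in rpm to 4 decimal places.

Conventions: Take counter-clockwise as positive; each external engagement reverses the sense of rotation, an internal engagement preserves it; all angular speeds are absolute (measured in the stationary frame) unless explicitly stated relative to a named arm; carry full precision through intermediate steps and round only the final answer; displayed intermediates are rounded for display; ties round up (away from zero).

recognized (6 fixed axles, 5 meshes): fixed-axis compound train
mesh 1 [34T→88T]: ω = 3583.0000×34/88 = 1384.3409 rpm, sense flips to −
mesh 2 [88T→40T]: ω = 1384.3409×88/40 = 3045.5500 rpm, sense flips to +
mesh 3 [86T→86T]: ω = 3045.5500×86/86 = 3045.5500 rpm, sense flips to −
mesh 4 [86T→79T]: ω = 3045.5500×86/79 = 3315.4089 rpm, sense flips to +
mesh 5 [79T→33T]: ω = 3315.4089×79/33 = 7936.8879 rpm, sense flips to −
signed output speed = -7936.8879 rpm

-7936.8879 rpm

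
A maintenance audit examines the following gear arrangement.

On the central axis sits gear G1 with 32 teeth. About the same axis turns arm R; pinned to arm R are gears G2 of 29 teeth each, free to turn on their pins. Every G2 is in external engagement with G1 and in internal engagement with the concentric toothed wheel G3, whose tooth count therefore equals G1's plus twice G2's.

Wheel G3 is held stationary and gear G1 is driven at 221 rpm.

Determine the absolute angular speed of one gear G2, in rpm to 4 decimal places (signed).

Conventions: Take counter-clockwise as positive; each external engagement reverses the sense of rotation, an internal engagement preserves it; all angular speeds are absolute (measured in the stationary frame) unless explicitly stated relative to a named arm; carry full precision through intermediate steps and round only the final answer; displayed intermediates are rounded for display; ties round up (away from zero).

-121.9310 rpm

topology: planetary set — G1 32T / G2 29T / G3 90T, arm = carrier (Willis)
normalise by the input: solve with ω_sun = 1, then scale by 221 rpm
ring teeth: 32 + 2·29 = 90
32(ω_sun−ω_arm) = −90(ω_ring−ω_arm),  ω_ring = 0, ω_sun = 1
32(1−ω_arm) = −90(0−ω_arm)  ⇒  122·ω_arm = 32  ⇒  ω_arm = 16/61
sun–planet mesh: 32·(1−16/61) = −29·(ω_p−ω_arm)  ⇒  ω_p−ω_arm = -1440/1769
ω_p = 16/61 − 1440/1769 = -16/29
scale: ω_p = -16/29 × 221 rpm = -121.9310 rpm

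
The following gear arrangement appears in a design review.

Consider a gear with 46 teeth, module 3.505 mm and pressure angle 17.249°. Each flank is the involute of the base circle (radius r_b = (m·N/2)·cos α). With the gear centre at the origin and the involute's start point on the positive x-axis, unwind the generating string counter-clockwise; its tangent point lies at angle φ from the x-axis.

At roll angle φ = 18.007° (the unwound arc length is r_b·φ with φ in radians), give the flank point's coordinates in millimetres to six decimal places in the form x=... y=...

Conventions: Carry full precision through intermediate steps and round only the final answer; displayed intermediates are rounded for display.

x=80.698202 y=0.788805

single-mesh involute tooth geometry (46T wheel at module 3.505)
pitch radius r_p = m·N/2 = 3.505·46/2 = 80.615000
base radius r_b = r_p·cos α = 80.615000·cos 17.249° = 76.989350
roll angle φ = 18.007° = 0.31428144 rad
x = r_b·(cos φ + φ·sin φ) = 80.698202
y = r_b·(sin φ − φ·cos φ) = 0.788805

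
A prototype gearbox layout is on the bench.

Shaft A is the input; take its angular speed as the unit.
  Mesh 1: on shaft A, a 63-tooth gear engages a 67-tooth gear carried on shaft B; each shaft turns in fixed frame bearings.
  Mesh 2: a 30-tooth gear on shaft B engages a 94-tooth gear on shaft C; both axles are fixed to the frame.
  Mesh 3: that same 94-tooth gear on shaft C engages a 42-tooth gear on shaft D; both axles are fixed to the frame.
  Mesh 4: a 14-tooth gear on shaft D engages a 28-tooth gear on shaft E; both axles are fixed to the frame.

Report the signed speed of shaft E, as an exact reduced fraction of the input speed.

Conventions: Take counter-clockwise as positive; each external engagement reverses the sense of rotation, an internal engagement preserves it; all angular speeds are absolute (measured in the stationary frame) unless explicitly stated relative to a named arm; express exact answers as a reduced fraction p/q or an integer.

45/134

4-mesh fixed-axis compound train (all bearings frame-fixed)
mesh 1 [63T→67T]: |ω|/ω_in = 1×63/67 = 63/67, sense flips to −
mesh 2 [30T→94T]: |ω|/ω_in = (63/67)×30/94 = 945/3149, sense flips to +
mesh 3 [94T→42T]: |ω|/ω_in = (945/3149)×94/42 = 45/67, sense flips to −
mesh 4 [14T→28T]: |ω|/ω_in = (45/67)×14/28 = 45/134, sense flips to +
signed output speed (× input speed) = 45/134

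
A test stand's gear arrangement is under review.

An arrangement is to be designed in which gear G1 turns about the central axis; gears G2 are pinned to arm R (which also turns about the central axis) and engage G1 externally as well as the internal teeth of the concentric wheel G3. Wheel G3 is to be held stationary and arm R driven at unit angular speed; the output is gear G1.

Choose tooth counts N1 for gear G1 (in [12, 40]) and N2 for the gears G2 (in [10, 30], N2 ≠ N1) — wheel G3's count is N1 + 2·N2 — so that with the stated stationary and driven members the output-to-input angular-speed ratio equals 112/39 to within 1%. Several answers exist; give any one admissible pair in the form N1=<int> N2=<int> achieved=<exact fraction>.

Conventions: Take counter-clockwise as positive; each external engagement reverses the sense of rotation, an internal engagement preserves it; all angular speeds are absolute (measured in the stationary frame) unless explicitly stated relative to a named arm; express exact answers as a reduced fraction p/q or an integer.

N1=39 N2=17 achieved=112/39

design class (target 112/39): planetary set
Willis with ω_ring = 0: ω_sun/ω_arm = (N1+N3)/N1; set equal to 112/39  ⇒  N3/N1 = 112/39 − 1 = 73/39
N3 = N1 + 2·N2  ⇒  N2/N1 = (N3/N1 − 1)/2 = (73/39 − 1)/2 = 17/39
smallest multiple with N1 ≥ 12 and N2 ≥ 10: k = 1  ⇒  N1 = 1·39 = 39, N2 = 1·17 = 17 (N1 ≤ 40, N2 ≤ 30, N2 ≠ N1 ✓), N3 = 39 + 2·17 = 73
check: (N1+N3)/N1 with N1 = 39, N3 = 73 gives 112/39; |achieved − target| = 0 ≤ 28/975 ✓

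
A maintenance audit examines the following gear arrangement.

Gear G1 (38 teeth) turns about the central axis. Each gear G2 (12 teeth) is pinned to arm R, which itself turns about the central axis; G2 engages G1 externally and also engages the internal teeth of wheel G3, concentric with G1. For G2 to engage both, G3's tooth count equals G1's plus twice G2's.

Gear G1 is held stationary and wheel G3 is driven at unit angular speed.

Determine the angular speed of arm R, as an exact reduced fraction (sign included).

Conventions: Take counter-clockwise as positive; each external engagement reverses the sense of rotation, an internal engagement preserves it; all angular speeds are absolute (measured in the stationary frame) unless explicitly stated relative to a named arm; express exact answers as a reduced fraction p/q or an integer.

planetary set (38T centre, 12T on arm, 62T internal) — Willis relation
ring teeth: 38 + 2·12 = 62
38(ω_sun−ω_arm) = −62(ω_ring−ω_arm),  ω_sun = 0, ω_ring = 1
38(0−ω_arm) = −62(1−ω_arm)  ⇒  100·ω_arm = 62  ⇒  ω_arm = 31/50
exact speed ratio = 31/50

31/50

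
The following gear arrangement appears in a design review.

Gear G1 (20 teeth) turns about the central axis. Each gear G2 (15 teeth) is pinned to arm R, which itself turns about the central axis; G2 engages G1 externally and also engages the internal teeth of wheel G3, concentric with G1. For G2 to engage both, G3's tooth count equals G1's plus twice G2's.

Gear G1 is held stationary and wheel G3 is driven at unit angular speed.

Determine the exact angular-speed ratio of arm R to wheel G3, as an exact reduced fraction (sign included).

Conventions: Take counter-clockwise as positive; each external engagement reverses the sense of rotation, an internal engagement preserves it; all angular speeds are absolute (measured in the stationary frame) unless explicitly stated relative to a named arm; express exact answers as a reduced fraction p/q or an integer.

5/7

recognized (axles ride arm R): planetary set, 20/15/50 teeth
ring teeth: 20 + 2·15 = 50
20(ω_sun−ω_arm) = −50(ω_ring−ω_arm),  ω_sun = 0, ω_ring = 1
20(0−ω_arm) = −50(1−ω_arm)  ⇒  70·ω_arm = 50  ⇒  ω_arm = 5/7
ω_out/ω_in = 5/7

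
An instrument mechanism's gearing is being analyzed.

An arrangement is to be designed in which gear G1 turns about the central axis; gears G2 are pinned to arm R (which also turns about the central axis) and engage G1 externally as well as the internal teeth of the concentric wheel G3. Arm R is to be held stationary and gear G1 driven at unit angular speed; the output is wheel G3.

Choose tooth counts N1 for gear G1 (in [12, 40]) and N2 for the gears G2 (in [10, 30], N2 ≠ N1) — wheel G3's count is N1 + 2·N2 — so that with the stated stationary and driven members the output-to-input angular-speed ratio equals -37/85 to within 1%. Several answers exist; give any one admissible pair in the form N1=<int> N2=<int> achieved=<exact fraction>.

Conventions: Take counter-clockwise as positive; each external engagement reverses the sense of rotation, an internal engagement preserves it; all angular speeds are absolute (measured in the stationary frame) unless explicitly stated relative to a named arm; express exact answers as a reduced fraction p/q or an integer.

N1=37 N2=24 achieved=-37/85

topology: planetary set — design target -37/85, arm = carrier (Willis)
Willis with ω_arm = 0: ω_ring/ω_sun = −N1/N3; set equal to -37/85  ⇒  N3/N1 = −1/(-37/85) = 85/37
N3 = N1 + 2·N2  ⇒  N2/N1 = (N3/N1 − 1)/2 = (85/37 − 1)/2 = 24/37
smallest multiple with N1 ≥ 12 and N2 ≥ 10: k = 1  ⇒  N1 = 1·37 = 37, N2 = 1·24 = 24 (N1 ≤ 40, N2 ≤ 30, N2 ≠ N1 ✓), N3 = 37 + 2·24 = 85
check: −N1/N3 with N1 = 37, N3 = 85 gives -37/85; |achieved − target| = 0 ≤ 37/8500 ✓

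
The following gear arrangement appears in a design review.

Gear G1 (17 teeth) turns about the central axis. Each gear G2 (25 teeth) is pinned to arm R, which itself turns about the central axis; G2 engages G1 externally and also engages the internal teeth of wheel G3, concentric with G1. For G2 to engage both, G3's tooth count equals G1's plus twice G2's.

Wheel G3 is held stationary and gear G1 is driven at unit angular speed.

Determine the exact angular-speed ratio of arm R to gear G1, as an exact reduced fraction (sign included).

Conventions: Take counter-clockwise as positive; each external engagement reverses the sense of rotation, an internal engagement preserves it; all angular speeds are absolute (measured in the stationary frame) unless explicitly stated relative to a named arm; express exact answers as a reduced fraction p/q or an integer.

planetary set (17T centre, 25T on arm, 67T internal) — Willis relation
ring teeth: 17 + 2·25 = 67
17(ω_sun−ω_arm) = −67(ω_ring−ω_arm),  ω_ring = 0, ω_sun = 1
17(1−ω_arm) = −67(0−ω_arm)  ⇒  84·ω_arm = 17  ⇒  ω_arm = 17/84
ω_out/ω_in = 17/84

17/84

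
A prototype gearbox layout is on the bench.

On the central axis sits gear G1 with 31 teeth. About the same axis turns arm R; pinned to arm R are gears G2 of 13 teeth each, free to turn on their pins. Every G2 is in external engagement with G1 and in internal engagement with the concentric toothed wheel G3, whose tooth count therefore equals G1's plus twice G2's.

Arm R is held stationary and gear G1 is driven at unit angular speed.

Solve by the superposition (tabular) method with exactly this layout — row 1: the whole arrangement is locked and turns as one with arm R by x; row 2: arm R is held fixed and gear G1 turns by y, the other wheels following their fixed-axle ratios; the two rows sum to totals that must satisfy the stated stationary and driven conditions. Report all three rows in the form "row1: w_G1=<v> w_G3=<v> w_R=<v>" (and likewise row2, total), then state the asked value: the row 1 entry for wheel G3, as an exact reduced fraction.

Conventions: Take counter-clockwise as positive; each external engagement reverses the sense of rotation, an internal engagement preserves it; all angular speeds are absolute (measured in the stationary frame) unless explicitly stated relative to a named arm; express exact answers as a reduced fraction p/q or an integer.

topology: planetary set — G1 31T / G2 13T / G3 57T, arm = carrier (Willis)
row 1 — lock + rotate with arm: ω_sun = ω_ring = ω_arm = x
row 2: sun turns y, ring = −(31/57)·y, arm 0
boundary: total ω_arm = x = 0 and total ω_sun = x + y = 1  ⇒  y = 1, x = 0
row 2 ring = −(31/57)·1 = -31/57
totals (row 1 + row 2): sun 0 + 1 = 1, ring 0 + (-31/57) = -31/57, arm 0 + 0 = 0
asked cell (row1, ring) = 0

row1: w_G1=0 w_G3=0 w_R=0
row2: w_G1=1 w_G3=-31/57 w_R=0
total: w_G1=1 w_G3=-31/57 w_R=0
asked value: 0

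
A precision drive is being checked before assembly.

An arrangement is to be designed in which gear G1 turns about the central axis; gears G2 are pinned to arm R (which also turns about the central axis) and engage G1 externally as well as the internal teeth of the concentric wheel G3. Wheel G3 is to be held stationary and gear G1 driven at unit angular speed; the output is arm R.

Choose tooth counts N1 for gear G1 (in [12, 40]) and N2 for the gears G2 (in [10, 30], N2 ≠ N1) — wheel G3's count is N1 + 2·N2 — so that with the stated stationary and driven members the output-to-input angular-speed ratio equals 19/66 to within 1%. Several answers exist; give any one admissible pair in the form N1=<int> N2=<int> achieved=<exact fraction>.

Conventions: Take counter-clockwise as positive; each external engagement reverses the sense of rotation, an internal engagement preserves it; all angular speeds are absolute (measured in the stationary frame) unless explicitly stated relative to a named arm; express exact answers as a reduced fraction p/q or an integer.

N1=19 N2=14 achieved=19/66

design class (target 19/66): planetary set
Willis with ω_ring = 0: ω_arm/ω_sun = N1/(N1+N3); set equal to 19/66  ⇒  N3/N1 = 1/(19/66) − 1 = 47/19
N3 = N1 + 2·N2  ⇒  N2/N1 = (N3/N1 − 1)/2 = (47/19 − 1)/2 = 14/19
smallest multiple with N1 ≥ 12 and N2 ≥ 10: k = 1  ⇒  N1 = 1·19 = 19, N2 = 1·14 = 14 (N1 ≤ 40, N2 ≤ 30, N2 ≠ N1 ✓), N3 = 19 + 2·14 = 47
check: N1/(N1+N3) with N1 = 19, N3 = 47 gives 19/66; |achieved − target| = 0 ≤ 19/6600 ✓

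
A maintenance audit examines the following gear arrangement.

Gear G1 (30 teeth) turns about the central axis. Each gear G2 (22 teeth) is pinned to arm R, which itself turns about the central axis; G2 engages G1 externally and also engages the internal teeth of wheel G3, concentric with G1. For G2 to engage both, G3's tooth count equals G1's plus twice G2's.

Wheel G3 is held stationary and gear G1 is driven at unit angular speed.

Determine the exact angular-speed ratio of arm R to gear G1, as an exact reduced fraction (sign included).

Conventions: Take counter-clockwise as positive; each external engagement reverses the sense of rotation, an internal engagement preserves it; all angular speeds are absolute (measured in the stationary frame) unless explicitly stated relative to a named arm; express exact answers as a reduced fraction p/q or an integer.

15/52

recognized (axles ride arm R): planetary set, 30/22/74 teeth
ring teeth: 30 + 2·22 = 74
30(ω_sun−ω_arm) = −74(ω_ring−ω_arm),  ω_ring = 0, ω_sun = 1
30(1−ω_arm) = −74(0−ω_arm)  ⇒  104·ω_arm = 30  ⇒  ω_arm = 15/52
ω_out/ω_in = 15/52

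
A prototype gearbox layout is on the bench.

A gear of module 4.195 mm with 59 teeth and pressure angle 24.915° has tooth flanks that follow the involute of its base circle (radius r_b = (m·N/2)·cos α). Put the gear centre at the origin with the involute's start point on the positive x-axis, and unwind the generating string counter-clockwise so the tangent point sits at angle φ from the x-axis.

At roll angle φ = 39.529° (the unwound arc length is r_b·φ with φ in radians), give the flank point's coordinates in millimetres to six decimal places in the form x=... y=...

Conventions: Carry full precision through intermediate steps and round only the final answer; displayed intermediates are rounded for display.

topology: single-mesh involute geometry — m = 4.195, N = 59
pitch radius r_p = m·N/2 = 4.195·59/2 = 123.752500
base radius r_b = r_p·cos α = 123.752500·cos 24.915° = 112.235320
roll angle φ = 39.529° = 0.68991120 rad
x = r_b·(cos φ + φ·sin φ) = 135.850688
y = r_b·(sin φ − φ·cos φ) = 11.710458

x=135.850688 y=11.710458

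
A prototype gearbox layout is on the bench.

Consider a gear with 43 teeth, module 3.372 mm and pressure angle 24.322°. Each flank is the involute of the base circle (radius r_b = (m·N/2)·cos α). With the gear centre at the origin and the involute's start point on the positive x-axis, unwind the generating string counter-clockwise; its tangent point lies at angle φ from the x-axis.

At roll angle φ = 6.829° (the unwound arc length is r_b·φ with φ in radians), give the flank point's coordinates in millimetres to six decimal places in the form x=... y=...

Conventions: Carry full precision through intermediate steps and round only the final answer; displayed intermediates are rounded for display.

class = single-mesh tooth geometry [base-circle involute, m = 3.372, 43T]
pitch radius r_p = m·N/2 = 3.372·43/2 = 72.498000
base radius r_b = r_p·cos α = 72.498000·cos 24.322° = 66.063454
roll angle φ = 6.829° = 0.11918853 rad
x = r_b·(cos φ + φ·sin φ) = 66.531035
y = r_b·(sin φ − φ·cos φ) = 0.037233

x=66.531035 y=0.037233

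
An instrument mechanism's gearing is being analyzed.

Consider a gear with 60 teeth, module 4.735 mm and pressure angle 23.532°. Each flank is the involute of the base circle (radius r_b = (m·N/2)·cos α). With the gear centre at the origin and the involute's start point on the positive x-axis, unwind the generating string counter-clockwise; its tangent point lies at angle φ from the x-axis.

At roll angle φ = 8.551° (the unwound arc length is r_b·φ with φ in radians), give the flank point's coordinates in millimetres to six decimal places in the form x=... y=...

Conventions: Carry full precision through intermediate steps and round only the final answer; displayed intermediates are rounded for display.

x=131.679076 y=0.143988

single-mesh involute tooth geometry (60T wheel at module 4.735)
pitch radius r_p = m·N/2 = 4.735·60/2 = 142.050000
base radius r_b = r_p·cos α = 142.050000·cos 23.532° = 130.236728
roll angle φ = 8.551° = 0.14924310 rad
x = r_b·(cos φ + φ·sin φ) = 131.679076
y = r_b·(sin φ − φ·cos φ) = 0.143988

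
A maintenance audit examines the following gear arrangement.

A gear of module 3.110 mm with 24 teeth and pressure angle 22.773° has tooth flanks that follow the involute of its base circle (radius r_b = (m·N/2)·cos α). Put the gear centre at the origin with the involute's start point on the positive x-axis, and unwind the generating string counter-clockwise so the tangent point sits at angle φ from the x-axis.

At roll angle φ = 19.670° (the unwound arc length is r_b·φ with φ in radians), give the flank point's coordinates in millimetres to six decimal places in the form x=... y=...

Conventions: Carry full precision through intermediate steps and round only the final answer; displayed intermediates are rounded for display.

recognized (one wheel, involute flank): single-mesh tooth geometry, m = 3.110, N = 24
pitch radius r_p = m·N/2 = 3.110·24/2 = 37.320000
base radius r_b = r_p·cos α = 37.320000·cos 22.773° = 34.410744
roll angle φ = 19.670° = 0.34330626 rad
x = r_b·(cos φ + φ·sin φ) = 36.379196
y = r_b·(sin φ − φ·cos φ) = 0.458660

x=36.379196 y=0.458660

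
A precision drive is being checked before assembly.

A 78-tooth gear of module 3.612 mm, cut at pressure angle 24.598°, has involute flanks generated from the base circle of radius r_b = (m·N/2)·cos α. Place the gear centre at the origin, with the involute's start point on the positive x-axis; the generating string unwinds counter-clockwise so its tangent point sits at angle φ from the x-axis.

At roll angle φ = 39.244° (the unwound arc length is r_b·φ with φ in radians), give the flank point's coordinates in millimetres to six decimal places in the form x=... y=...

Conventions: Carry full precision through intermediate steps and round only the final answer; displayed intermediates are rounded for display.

topology: single-mesh involute geometry — m = 3.612, N = 78
pitch radius r_p = m·N/2 = 3.612·78/2 = 140.868000
base radius r_b = r_p·cos α = 140.868000·cos 24.598° = 128.084319
roll angle φ = 39.244° = 0.68493701 rad
x = r_b·(cos φ + φ·sin φ) = 154.695969
y = r_b·(sin φ − φ·cos φ) = 13.086204

x=154.695969 y=13.086204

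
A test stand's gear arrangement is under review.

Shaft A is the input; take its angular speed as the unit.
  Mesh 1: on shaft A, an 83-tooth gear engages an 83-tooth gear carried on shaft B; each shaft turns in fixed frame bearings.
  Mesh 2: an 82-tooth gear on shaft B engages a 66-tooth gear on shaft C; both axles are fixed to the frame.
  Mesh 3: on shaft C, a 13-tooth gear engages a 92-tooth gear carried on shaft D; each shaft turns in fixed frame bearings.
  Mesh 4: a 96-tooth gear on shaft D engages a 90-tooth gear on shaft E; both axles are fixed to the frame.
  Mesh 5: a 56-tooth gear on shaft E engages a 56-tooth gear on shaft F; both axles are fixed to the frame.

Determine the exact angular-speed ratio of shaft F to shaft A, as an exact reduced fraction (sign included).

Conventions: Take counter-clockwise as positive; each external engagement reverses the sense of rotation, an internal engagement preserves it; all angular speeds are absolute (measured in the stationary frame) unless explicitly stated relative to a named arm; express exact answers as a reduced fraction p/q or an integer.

class = fixed-axis compound train [5 meshes; 5 ratios multiply, 5 sense flips]
mesh 1 [83T→83T]: running ratio 1, sense −
mesh 2 [82T→66T]: running ratio 41/33, sense +
mesh 3 [13T→92T]: running ratio 533/3036, sense −
mesh 4 [96T→90T]: running ratio 2132/11385, sense +
mesh 5 [56T→56T]: running ratio 2132/11385, sense −
ω_out/ω_in = -2132/11385

-2132/11385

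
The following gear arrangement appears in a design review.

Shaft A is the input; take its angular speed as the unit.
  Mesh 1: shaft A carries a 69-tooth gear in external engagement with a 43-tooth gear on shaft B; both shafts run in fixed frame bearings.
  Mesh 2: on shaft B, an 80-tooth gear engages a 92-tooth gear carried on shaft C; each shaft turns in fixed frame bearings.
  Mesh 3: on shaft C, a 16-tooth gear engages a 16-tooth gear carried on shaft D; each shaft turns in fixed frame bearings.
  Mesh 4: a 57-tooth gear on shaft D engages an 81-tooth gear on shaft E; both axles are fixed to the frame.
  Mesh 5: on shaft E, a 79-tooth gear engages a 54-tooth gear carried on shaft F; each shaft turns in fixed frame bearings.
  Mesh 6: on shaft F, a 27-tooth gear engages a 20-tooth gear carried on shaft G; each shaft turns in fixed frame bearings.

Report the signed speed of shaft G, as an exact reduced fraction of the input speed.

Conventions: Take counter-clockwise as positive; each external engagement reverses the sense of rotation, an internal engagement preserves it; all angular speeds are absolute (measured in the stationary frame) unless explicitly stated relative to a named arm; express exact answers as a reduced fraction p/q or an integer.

6-mesh fixed-axis compound train (all bearings frame-fixed)
mesh 1 [69T→43T]: |ω|/ω_in = 1×69/43 = 69/43, sense flips to −
mesh 2 [80T→92T]: |ω|/ω_in = (69/43)×80/92 = 60/43, sense flips to +
mesh 3 [16T→16T]: |ω|/ω_in = (60/43)×16/16 = 60/43, sense flips to −
mesh 4 [57T→81T]: |ω|/ω_in = (60/43)×57/81 = 380/387, sense flips to +
mesh 5 [79T→54T]: |ω|/ω_in = (380/387)×79/54 = 15010/10449, sense flips to −
mesh 6 [27T→20T]: |ω|/ω_in = (15010/10449)×27/20 = 1501/774, sense flips to +
signed output speed (× input speed) = 1501/774

1501/774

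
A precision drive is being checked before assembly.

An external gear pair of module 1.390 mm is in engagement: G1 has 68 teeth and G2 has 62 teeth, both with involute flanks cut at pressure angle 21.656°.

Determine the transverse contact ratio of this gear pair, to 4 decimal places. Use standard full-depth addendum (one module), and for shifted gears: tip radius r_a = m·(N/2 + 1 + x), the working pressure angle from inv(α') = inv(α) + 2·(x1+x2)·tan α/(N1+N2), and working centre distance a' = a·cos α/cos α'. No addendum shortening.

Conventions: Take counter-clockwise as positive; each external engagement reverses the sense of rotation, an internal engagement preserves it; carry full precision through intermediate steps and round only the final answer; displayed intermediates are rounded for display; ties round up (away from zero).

1.7070

single-mesh involute tooth geometry (68T engaging 62T at module 1.390)
base radii: r_b1 = 43.924212, r_b2 = 40.048546
tip radii: r_a1 = 48.650000, r_a2 = 44.480000
no profile shift: α' = α, a' = a
action lengths: √(r_a1²−r_b1²) = 20.916169, √(r_a2²−r_b2²) = 19.354182
base pitch p_b = π·m·cos α = 4.058588
CR = (20.916169 + 19.354182 − 90.350000·sin 21.65600°)/4.058588 = 1.707049
contact ratio ≈ 1.7070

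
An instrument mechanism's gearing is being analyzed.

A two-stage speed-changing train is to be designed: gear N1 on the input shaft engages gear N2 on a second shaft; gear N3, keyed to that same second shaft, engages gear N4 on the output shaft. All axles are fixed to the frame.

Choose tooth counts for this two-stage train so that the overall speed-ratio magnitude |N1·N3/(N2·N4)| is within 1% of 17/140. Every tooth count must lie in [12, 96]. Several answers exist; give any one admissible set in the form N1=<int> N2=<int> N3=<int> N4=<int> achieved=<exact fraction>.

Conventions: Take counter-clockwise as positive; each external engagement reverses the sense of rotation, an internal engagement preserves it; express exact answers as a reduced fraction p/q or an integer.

N1=12 N2=20 N3=17 N4=84 achieved=17/140

topology: fixed-axis compound train — 2 stages, target 17/140
target = 17/140 in lowest terms: an exact hit needs N1·N3 = k·17 and N2·N4 = k·140 for one integer k, every count in [12, 96]; additionally prefer no 1:1 stage (N1 ≠ N2, N3 ≠ N4)
k = 1…11: no 1:1-free in-range split of k·17 and k·140 into factor pairs; take k = 12
k = 12: N1·N3 = 204 = 12·17, N2·N4 = 1680 = 20·84
achieved = 12·17/(20·84) = 17/140; |achieved − target| = 0 ≤ 17/14000 ✓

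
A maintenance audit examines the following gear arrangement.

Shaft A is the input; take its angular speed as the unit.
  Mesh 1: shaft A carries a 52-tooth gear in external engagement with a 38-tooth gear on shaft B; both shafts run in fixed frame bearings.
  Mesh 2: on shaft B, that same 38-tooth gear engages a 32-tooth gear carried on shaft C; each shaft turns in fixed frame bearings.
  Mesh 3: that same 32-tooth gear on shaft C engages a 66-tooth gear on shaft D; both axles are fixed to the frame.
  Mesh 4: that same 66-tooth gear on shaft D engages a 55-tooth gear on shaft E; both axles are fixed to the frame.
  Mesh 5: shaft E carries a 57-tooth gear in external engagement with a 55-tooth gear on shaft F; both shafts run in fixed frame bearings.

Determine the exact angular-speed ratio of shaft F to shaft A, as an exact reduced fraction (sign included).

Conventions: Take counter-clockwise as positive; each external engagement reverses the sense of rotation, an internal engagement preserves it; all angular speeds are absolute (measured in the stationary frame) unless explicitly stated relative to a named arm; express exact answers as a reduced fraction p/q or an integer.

-2964/3025

class = fixed-axis compound train [5 meshes; 5 ratios multiply, 5 sense flips]
mesh 1 [52T→38T]: running ratio 26/19, sense −
mesh 2 [38T→32T]: running ratio 13/8, sense +
mesh 3 [32T→66T]: running ratio 26/33, sense −
mesh 4 [66T→55T]: running ratio 52/55, sense +
mesh 5 [57T→55T]: running ratio 2964/3025, sense −
ω_out/ω_in = -2964/3025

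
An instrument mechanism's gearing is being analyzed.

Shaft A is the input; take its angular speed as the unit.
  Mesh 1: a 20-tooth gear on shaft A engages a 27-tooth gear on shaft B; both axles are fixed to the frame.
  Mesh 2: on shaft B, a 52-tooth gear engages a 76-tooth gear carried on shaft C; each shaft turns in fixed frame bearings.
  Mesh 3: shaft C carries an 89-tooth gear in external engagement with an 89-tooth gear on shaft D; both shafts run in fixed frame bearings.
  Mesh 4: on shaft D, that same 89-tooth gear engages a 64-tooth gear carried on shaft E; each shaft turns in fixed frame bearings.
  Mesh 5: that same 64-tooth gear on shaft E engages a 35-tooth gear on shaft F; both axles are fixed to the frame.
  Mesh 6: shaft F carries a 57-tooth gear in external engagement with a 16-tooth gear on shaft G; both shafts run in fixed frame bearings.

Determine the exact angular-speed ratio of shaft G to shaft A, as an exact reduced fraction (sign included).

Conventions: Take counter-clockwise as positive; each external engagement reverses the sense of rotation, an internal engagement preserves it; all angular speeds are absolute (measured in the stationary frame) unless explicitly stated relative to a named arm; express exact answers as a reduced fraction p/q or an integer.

class = fixed-axis compound train [6 meshes; 6 ratios multiply, 6 sense flips]
mesh 1 [20T→27T]: running ratio 20/27, sense −
mesh 2 [52T→76T]: running ratio 260/513, sense +
mesh 3 [89T→89T]: running ratio 260/513, sense −
mesh 4 [89T→64T]: running ratio 5785/8208, sense +
mesh 5 [64T→35T]: running ratio 4628/3591, sense −
mesh 6 [57T→16T]: running ratio 1157/252, sense +
ω_out/ω_in = 1157/252

1157/252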